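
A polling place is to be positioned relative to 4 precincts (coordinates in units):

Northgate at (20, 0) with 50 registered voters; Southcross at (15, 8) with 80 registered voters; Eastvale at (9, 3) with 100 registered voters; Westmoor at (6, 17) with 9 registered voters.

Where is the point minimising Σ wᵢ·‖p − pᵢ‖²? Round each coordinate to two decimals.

The minimiser of Σwᵢ‖p−pᵢ‖² is the weighted centroid p* = (Σwᵢpᵢ)/(Σwᵢ).
Σwᵢ = 239.
Σwᵢxᵢ = 50·20 + 80·15 + 100·9 + 9·6 = 3154.
Σwᵢyᵢ = 50·0 + 80·8 + 100·3 + 9·17 = 1093.
x* = 3154/239 = 13.20, y* = 1093/239 = 4.57.

(13.20, 4.57)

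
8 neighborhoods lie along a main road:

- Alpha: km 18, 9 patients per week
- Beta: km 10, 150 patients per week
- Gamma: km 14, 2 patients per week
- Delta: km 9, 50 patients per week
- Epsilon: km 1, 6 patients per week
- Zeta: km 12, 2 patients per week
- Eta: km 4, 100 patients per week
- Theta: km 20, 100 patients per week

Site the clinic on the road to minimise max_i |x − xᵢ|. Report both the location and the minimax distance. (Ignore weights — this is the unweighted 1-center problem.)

location 10.5, max distance 9.5

The 1-center on a line is the midpoint of the two extreme points: leftmost at 1, rightmost at 20.
Optimal location = (1 + 20)/2 = 10.5; maximum distance = (20 − 1)/2 = 9.5.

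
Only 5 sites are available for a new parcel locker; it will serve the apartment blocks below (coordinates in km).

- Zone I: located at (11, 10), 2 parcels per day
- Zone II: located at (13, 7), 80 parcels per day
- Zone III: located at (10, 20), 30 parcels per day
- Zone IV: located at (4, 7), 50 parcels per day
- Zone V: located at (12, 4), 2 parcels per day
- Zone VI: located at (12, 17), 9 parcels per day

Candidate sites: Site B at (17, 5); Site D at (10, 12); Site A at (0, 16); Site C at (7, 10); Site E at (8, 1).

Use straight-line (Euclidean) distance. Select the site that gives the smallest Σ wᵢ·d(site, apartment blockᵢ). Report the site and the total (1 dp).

Site C, total 1163.0 km

Total weighted distance at each candidate:
  Site B (17, 5): total = 1654.8
  Site D (10, 12): total = 1166.4
  Site A (0, 16): total = 2247.8
  Site C (7, 10): total = 1163.0
  Site E (8, 1): total = 1735.9
Minimum is at Site C with total 1163.0 km.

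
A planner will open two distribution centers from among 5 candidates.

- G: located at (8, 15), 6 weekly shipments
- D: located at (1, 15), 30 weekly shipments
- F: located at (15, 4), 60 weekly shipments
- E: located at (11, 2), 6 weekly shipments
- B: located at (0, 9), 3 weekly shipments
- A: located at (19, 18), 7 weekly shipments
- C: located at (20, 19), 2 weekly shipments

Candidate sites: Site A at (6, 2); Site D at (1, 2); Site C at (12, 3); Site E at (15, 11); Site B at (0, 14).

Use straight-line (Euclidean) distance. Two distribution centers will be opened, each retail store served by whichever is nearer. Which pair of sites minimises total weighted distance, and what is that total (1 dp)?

{Site C, Site B}, total 455.7

Evaluate every pair (each demand assigned to the nearer of the two):
  {Site C, Site B}: total = 455.7
  {Site E, Site B}: total = 660.2
  {Site C, Site E}: total = 799.0
  {Site D, Site C}: total = 837.0
  {Site A, Site B}: total = 866.1
  {Site A, Site C}: total = 871.3
  {Site D, Site E}: total = 1014.0
  {Site A, Site E}: total = 1019.2
  {Site D, Site B}: total = 1191.5
  {Site A, Site D}: total = 1261.7
Best pair: {Site C, Site B} with total 455.7.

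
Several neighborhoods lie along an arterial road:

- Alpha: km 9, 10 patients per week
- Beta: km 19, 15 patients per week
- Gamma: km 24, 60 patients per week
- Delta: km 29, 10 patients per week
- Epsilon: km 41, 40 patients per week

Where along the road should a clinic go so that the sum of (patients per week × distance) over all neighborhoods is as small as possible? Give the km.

x = 24

For a sum of weighted absolute distances on a line, the optimum is the weighted median (not the mean). Total weight W = 135; half-weight = 67.5.
Sort by position and accumulate weight:
  km 9 (Alpha, w=10) → cum 10
  km 19 (Beta, w=15) → cum 25
  km 24 (Gamma, w=60) → cum 85  ≥ 67.5 → median here
  km 29 (Delta, w=10) → cum 95
  km 41 (Epsilon, w=40) → cum 135
Optimal location: km 24.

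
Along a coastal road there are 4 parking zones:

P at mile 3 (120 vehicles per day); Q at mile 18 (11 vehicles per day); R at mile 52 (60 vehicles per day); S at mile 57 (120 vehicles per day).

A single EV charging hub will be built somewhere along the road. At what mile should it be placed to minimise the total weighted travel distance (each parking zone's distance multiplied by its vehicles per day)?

For a sum of weighted absolute distances on a line, the optimum is the weighted median (not the mean). Total weight W = 311; half-weight = 155.5.
Sort by position and accumulate weight:
  mile 3 (P, w=120) → cum 120
  mile 18 (Q, w=11) → cum 131
  mile 52 (R, w=60) → cum 191  ≥ 155.5 → median here
  mile 57 (S, w=120) → cum 311
Optimal location: mile 52.

x = 52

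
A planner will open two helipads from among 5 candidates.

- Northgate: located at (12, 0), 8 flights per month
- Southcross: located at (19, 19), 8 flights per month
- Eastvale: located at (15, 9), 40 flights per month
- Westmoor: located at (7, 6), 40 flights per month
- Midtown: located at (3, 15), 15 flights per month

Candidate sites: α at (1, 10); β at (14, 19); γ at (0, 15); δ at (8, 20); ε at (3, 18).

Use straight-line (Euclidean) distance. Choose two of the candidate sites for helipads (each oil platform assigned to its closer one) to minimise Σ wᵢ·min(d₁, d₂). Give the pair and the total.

{α, β}, total 930.1

Evaluate every pair (each demand assigned to the nearer of the two):
  {α, β}: total = 930.1
  {β, γ}: total = 1095.9
  {α, δ}: total = 1098.0
  {α, ε}: total = 1142.0
  {β, ε}: total = 1145.8
  {α, γ}: total = 1169.1
  {β, δ}: total = 1262.3
  {γ, δ}: total = 1264.6
  {δ, ε}: total = 1321.9
  {γ, ε}: total = 1383.0
Best pair: {α, β} with total 930.1.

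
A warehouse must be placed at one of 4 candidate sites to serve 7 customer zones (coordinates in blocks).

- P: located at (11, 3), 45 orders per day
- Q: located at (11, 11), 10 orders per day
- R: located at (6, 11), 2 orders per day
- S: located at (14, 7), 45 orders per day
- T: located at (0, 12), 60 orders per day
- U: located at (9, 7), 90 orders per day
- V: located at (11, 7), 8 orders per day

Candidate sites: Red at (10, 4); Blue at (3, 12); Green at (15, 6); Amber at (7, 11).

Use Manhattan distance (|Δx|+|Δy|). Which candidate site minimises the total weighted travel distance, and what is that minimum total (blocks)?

Total weighted distance at each candidate:
  Red (10, 4): total = 1979
  Blue (3, 12): total = 2857
  Green (15, 6): total = 2453
  Amber (7, 11): total = 2161
Minimum is at Red with total 1979 blocks.

Red, total 1979 blocks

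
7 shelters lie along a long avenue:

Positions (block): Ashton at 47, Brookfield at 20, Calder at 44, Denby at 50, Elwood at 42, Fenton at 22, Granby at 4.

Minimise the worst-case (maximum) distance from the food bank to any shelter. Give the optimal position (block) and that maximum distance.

location 27, max distance 23

The 1-center on a line is the midpoint of the two extreme points: leftmost at 4, rightmost at 50.
Optimal location = (4 + 50)/2 = 27; maximum distance = (50 − 4)/2 = 23.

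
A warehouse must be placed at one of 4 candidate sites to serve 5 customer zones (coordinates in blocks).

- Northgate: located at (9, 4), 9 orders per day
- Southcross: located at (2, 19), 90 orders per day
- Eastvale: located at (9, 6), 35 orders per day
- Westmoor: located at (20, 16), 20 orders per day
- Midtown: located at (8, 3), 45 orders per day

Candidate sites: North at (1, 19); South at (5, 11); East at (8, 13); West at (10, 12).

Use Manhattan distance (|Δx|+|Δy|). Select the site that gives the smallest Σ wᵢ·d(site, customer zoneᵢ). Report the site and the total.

East, total 2200 blocks

Total weighted distance at each candidate:
  North (1, 19): total = 2507
  South (5, 11): total = 2299
  East (8, 13): total = 2200
  West (10, 12): total = 2451
Minimum is at East with total 2200 blocks.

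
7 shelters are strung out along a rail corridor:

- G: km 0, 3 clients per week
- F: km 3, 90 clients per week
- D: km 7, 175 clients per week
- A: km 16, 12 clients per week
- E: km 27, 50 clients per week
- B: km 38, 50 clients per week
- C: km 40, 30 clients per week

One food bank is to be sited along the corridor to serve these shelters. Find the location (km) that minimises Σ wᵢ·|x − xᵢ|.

For a sum of weighted absolute distances on a line, the optimum is the weighted median (not the mean). Total weight W = 410; half-weight = 205.
Sort by position and accumulate weight:
  km 0 (G, w=3) → cum 3
  km 3 (F, w=90) → cum 93
  km 7 (D, w=175) → cum 268  ≥ 205 → median here
  km 16 (A, w=12) → cum 280
  km 27 (E, w=50) → cum 330
  km 38 (B, w=50) → cum 380
  km 40 (C, w=30) → cum 410
Optimal location: km 7.

x = 7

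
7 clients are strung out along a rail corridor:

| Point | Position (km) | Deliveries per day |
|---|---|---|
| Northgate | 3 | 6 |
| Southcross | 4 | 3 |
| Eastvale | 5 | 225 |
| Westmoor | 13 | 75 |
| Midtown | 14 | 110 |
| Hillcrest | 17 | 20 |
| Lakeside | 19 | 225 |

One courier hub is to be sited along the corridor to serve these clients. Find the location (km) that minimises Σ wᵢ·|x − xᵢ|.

x = 14

For a sum of weighted absolute distances on a line, the optimum is the weighted median (not the mean). Total weight W = 664; half-weight = 332.
Sort by position and accumulate weight:
  km 3 (Northgate, w=6) → cum 6
  km 4 (Southcross, w=3) → cum 9
  km 5 (Eastvale, w=225) → cum 234
  km 13 (Westmoor, w=75) → cum 309
  km 14 (Midtown, w=110) → cum 419  ≥ 332 → median here
  km 17 (Hillcrest, w=20) → cum 439
  km 19 (Lakeside, w=225) → cum 664
Optimal location: km 14.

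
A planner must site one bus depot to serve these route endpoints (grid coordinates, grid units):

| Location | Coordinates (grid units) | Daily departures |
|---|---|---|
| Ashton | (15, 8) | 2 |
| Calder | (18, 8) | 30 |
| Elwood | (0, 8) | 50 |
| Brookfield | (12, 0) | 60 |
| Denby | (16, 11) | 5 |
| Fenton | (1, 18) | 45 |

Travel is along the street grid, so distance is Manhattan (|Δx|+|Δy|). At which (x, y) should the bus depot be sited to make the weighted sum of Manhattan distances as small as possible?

(12, 8)

Manhattan distance separates: Σwᵢ(|x−xᵢ|+|y−yᵢ|) = Σwᵢ|x−xᵢ| + Σwᵢ|y−yᵢ|, so x and y are optimised independently as 1-D weighted medians.
Total weight W = 192; half = 96.
x-coordinate, sorted with cumulative weight:
  x=0 (Elwood, w=50) cum 50
  x=1 (Fenton, w=45) cum 95
  x=12 (Brookfield, w=60) cum 155  ← median
  x=15 (Ashton, w=2) cum 157
  x=16 (Denby, w=5) cum 162
  x=18 (Calder, w=30) cum 192
⇒ x* = 12
y-coordinate, sorted with cumulative weight:
  y=0 (Brookfield, w=60) cum 60
  y=8 (Ashton, w=2) cum 62
  y=8 (Calder, w=30) cum 92
  y=8 (Elwood, w=50) cum 142  ← median
  y=11 (Denby, w=5) cum 147
  y=18 (Fenton, w=45) cum 192
⇒ y* = 8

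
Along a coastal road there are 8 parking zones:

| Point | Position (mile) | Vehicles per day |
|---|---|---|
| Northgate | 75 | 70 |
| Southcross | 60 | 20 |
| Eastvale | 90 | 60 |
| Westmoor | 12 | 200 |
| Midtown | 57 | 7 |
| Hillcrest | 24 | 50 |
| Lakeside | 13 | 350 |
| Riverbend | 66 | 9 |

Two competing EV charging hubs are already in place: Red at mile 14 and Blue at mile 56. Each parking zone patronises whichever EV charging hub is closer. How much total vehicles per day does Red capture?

The indifferent point is the midpoint (14+56)/2 = 35; parking zones left of it (closer to Red at 14) go to Red, those right go to Blue.
  Westmoor at 12 (w=200) → Red
  Lakeside at 13 (w=350) → Red
  Hillcrest at 24 (w=50) → Red
  Midtown at 57 (w=7) → Blue
  Southcross at 60 (w=20) → Blue
  Riverbend at 66 (w=9) → Blue
  Northgate at 75 (w=70) → Blue
  Eastvale at 90 (w=60) → Blue
Red captures 600; Blue captures 166.

600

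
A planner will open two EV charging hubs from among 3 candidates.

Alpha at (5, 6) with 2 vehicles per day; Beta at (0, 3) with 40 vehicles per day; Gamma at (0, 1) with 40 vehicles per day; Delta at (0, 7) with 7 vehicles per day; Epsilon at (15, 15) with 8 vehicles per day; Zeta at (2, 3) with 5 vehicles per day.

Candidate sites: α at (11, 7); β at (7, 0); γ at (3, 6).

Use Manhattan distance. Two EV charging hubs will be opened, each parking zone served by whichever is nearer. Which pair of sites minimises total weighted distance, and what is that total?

Evaluate every pair (each demand assigned to the nearer of the two):
  {α, γ}: total = 708
  {β, γ}: total = 780
  {α, β}: total = 947
Best pair: {α, γ} with total 708.

{α, γ}, total 708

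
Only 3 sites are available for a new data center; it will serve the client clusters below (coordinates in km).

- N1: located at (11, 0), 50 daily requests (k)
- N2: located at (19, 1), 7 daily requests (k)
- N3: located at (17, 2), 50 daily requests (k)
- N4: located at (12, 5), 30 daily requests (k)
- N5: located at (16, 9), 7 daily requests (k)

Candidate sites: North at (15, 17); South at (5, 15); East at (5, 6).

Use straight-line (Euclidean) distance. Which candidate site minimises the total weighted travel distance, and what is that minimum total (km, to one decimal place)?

East, total 1452.7 km

Total weighted distance at each candidate:
  North (15, 17): total = 2172.8
  South (5, 15): total = 2284.9
  East (5, 6): total = 1452.7
Minimum is at East with total 1452.7 km.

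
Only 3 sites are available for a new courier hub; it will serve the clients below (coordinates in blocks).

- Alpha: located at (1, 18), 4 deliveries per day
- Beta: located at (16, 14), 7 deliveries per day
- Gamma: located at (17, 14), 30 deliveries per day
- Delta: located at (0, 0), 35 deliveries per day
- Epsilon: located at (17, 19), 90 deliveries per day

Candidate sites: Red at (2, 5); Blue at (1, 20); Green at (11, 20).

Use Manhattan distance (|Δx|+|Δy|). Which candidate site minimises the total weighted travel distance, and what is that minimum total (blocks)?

Green, total 2200 blocks

Total weighted distance at each candidate:
  Red (2, 5): total = 3792
  Blue (1, 20): total = 3080
  Green (11, 20): total = 2200
Minimum is at Green with total 2200 blocks.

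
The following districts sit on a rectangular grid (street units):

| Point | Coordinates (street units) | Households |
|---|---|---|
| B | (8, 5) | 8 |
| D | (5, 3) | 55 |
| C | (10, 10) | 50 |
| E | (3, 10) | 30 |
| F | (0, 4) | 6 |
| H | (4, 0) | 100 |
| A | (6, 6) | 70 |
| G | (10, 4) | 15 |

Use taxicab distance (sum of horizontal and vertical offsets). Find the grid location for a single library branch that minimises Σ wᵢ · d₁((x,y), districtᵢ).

(5, 4)

Manhattan distance separates: Σwᵢ(|x−xᵢ|+|y−yᵢ|) = Σwᵢ|x−xᵢ| + Σwᵢ|y−yᵢ|, so x and y are optimised independently as 1-D weighted medians.
Total weight W = 334; half = 167.
x-coordinate, sorted with cumulative weight:
  x=0 (F, w=6) cum 6
  x=3 (E, w=30) cum 36
  x=4 (H, w=100) cum 136
  x=5 (D, w=55) cum 191  ← median
  x=6 (A, w=70) cum 261
  x=8 (B, w=8) cum 269
  x=10 (C, w=50) cum 319
  x=10 (G, w=15) cum 334
⇒ x* = 5
y-coordinate, sorted with cumulative weight:
  y=0 (H, w=100) cum 100
  y=3 (D, w=55) cum 155
  y=4 (F, w=6) cum 161
  y=4 (G, w=15) cum 176  ← median
  y=5 (B, w=8) cum 184
  y=6 (A, w=70) cum 254
  y=10 (C, w=50) cum 304
  y=10 (E, w=30) cum 334
⇒ y* = 4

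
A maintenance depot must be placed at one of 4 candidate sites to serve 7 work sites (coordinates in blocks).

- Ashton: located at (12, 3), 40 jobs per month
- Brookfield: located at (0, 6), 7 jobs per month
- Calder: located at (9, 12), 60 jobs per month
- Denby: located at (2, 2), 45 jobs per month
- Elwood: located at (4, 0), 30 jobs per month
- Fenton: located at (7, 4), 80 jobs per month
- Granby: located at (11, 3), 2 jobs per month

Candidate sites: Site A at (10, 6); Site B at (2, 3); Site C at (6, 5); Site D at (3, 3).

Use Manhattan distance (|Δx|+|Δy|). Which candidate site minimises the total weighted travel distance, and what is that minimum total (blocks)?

Site C, total 1668 blocks

Total weighted distance at each candidate:
  Site A (10, 6): total = 1998
  Site B (2, 3): total = 2088
  Site C (6, 5): total = 1668
  Site D (3, 3): total = 1928
Minimum is at Site C with total 1668 blocks.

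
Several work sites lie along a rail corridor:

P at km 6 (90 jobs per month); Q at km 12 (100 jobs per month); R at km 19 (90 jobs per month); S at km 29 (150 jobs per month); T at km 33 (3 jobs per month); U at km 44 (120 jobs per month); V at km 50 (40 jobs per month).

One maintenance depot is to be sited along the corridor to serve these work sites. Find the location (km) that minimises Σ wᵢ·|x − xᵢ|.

For a sum of weighted absolute distances on a line, the optimum is the weighted median (not the mean). Total weight W = 593; half-weight = 296.5.
Sort by position and accumulate weight:
  km 6 (P, w=90) → cum 90
  km 12 (Q, w=100) → cum 190
  km 19 (R, w=90) → cum 280
  km 29 (S, w=150) → cum 430  ≥ 296.5 → median here
  km 33 (T, w=3) → cum 433
  km 44 (U, w=120) → cum 553
  km 50 (V, w=40) → cum 593
Optimal location: km 29.

x = 29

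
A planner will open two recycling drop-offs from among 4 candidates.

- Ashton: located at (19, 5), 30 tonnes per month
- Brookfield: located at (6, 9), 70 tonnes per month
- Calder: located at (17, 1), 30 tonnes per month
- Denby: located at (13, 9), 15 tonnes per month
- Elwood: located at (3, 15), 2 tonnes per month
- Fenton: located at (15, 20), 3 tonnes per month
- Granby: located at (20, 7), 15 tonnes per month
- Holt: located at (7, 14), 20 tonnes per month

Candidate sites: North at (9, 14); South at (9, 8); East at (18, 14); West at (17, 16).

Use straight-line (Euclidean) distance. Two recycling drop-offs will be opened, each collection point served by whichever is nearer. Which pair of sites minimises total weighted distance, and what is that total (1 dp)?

Evaluate every pair (each demand assigned to the nearer of the two):
  {South, East}: total = 1148.0
  {North, South}: total = 1158.6
  {South, West}: total = 1216.0
  {North, East}: total = 1348.5
  {North, West}: total = 1497.5
  {East, West}: total = 2033.5
Best pair: {South, East} with total 1148.0.

{South, East}, total 1148.0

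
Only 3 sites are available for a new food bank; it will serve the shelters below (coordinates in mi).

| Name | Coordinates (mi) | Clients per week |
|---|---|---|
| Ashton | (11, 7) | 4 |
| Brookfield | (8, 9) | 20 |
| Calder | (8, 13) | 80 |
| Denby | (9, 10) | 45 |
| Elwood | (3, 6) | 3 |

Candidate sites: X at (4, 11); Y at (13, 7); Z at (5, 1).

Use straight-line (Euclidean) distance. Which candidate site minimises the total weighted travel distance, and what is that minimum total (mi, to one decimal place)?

Total weighted distance at each candidate:
  X (4, 11): total = 724.2
  Y (13, 7): total = 995.7
  Z (5, 1): total = 1653.7
Minimum is at X with total 724.2 mi.

X, total 724.2 mi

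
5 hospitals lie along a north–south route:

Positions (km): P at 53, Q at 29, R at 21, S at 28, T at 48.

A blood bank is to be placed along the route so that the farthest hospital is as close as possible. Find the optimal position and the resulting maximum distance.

location 37, max distance 16

The 1-center on a line is the midpoint of the two extreme points: leftmost at 21, rightmost at 53.
Optimal location = (21 + 53)/2 = 37; maximum distance = (53 − 21)/2 = 16.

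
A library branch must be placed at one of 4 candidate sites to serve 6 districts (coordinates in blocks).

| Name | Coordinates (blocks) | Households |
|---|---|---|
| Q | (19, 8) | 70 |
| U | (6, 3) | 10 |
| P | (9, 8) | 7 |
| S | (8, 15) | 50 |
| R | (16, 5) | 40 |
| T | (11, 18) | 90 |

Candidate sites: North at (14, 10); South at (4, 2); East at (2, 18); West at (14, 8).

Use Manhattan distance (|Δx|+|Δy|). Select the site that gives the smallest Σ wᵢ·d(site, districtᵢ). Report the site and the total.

Total weighted distance at each candidate:
  North (14, 10): total = 2509
  South (4, 2): total = 5097
  East (2, 18): total = 4539
  West (14, 8): total = 2535
Minimum is at North with total 2509 blocks.

North, total 2509 blocks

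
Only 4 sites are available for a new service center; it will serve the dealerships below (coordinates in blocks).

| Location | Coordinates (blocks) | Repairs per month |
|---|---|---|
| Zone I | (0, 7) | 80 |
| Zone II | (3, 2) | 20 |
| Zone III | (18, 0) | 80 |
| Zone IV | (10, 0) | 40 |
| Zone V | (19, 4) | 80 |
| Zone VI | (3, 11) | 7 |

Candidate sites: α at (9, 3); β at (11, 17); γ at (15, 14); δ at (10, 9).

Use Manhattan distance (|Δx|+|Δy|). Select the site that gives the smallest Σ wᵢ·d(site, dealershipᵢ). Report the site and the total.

Total weighted distance at each candidate:
  α (9, 3): total = 3278
  β (11, 17): total = 6558
  γ (15, 14): total = 5585
  δ (10, 9): total = 4143
Minimum is at α with total 3278 blocks.

α, total 3278 blocks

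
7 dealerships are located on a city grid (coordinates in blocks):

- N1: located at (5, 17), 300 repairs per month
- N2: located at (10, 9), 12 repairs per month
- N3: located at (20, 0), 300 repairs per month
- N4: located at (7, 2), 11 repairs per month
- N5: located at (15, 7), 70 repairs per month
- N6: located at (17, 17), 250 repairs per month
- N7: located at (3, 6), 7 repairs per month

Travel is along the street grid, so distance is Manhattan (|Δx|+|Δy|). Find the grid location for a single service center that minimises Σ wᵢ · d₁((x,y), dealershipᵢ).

(17, 17)

Manhattan distance separates: Σwᵢ(|x−xᵢ|+|y−yᵢ|) = Σwᵢ|x−xᵢ| + Σwᵢ|y−yᵢ|, so x and y are optimised independently as 1-D weighted medians.
Total weight W = 950; half = 475.
x-coordinate, sorted with cumulative weight:
  x=3 (N7, w=7) cum 7
  x=5 (N1, w=300) cum 307
  x=7 (N4, w=11) cum 318
  x=10 (N2, w=12) cum 330
  x=15 (N5, w=70) cum 400
  x=17 (N6, w=250) cum 650  ← median
  x=20 (N3, w=300) cum 950
⇒ x* = 17
y-coordinate, sorted with cumulative weight:
  y=0 (N3, w=300) cum 300
  y=2 (N4, w=11) cum 311
  y=6 (N7, w=7) cum 318
  y=7 (N5, w=70) cum 388
  y=9 (N2, w=12) cum 400
  y=17 (N1, w=300) cum 700  ← median
  y=17 (N6, w=250) cum 950
⇒ y* = 17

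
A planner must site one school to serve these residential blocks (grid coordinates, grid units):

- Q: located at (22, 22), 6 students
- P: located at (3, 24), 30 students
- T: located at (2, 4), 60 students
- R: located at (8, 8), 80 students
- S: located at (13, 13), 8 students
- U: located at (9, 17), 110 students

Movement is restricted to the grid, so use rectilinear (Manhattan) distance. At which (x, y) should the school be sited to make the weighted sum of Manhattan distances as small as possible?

(8, 13)

Manhattan distance separates: Σwᵢ(|x−xᵢ|+|y−yᵢ|) = Σwᵢ|x−xᵢ| + Σwᵢ|y−yᵢ|, so x and y are optimised independently as 1-D weighted medians.
Total weight W = 294; half = 147.
x-coordinate, sorted with cumulative weight:
  x=2 (T, w=60) cum 60
  x=3 (P, w=30) cum 90
  x=8 (R, w=80) cum 170  ← median
  x=9 (U, w=110) cum 280
  x=13 (S, w=8) cum 288
  x=22 (Q, w=6) cum 294
⇒ x* = 8
y-coordinate, sorted with cumulative weight:
  y=4 (T, w=60) cum 60
  y=8 (R, w=80) cum 140
  y=13 (S, w=8) cum 148  ← median
  y=17 (U, w=110) cum 258
  y=22 (Q, w=6) cum 264
  y=24 (P, w=30) cum 294
⇒ y* = 13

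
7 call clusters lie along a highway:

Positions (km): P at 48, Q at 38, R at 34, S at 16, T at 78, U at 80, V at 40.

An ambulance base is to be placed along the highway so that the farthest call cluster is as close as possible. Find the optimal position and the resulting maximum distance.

location 48, max distance 32

The 1-center on a line is the midpoint of the two extreme points: leftmost at 16, rightmost at 80.
Optimal location = (16 + 80)/2 = 48; maximum distance = (80 − 16)/2 = 32.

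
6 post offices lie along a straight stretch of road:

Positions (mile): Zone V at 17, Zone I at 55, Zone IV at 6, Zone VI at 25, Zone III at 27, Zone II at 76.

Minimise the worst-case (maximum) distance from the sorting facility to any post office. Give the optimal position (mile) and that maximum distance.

The 1-center on a line is the midpoint of the two extreme points: leftmost at 6, rightmost at 76.
Optimal location = (6 + 76)/2 = 41; maximum distance = (76 − 6)/2 = 35.

location 41, max distance 35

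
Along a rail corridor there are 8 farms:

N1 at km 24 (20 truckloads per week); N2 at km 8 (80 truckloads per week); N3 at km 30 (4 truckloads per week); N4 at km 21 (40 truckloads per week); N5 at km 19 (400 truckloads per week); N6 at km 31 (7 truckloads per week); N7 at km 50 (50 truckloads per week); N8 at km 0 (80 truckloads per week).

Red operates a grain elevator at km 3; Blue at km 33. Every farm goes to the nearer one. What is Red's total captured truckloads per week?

160

The indifferent point is the midpoint (3+33)/2 = 18; farms left of it (closer to Red at 3) go to Red, those right go to Blue.
  N8 at 0 (w=80) → Red
  N2 at 8 (w=80) → Red
  N5 at 19 (w=400) → Blue
  N4 at 21 (w=40) → Blue
  N1 at 24 (w=20) → Blue
  N3 at 30 (w=4) → Blue
  N6 at 31 (w=7) → Blue
  N7 at 50 (w=50) → Blue
Red captures 160; Blue captures 521.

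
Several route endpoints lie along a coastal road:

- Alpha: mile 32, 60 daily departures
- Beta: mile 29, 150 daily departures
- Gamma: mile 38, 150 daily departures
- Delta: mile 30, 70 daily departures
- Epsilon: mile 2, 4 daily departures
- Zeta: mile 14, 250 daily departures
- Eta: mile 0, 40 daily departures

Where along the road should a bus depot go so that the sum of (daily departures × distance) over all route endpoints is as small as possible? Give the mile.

x = 29

For a sum of weighted absolute distances on a line, the optimum is the weighted median (not the mean). Total weight W = 724; half-weight = 362.
Sort by position and accumulate weight:
  mile 0 (Eta, w=40) → cum 40
  mile 2 (Epsilon, w=4) → cum 44
  mile 14 (Zeta, w=250) → cum 294
  mile 29 (Beta, w=150) → cum 444  ≥ 362 → median here
  mile 30 (Delta, w=70) → cum 514
  mile 32 (Alpha, w=60) → cum 574
  mile 38 (Gamma, w=150) → cum 724
Optimal location: mile 29.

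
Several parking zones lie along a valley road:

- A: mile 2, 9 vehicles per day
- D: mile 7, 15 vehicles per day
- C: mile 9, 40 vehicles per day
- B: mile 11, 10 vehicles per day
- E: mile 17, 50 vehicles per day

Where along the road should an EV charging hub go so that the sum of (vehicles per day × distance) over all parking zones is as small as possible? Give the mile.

x = 9

For a sum of weighted absolute distances on a line, the optimum is the weighted median (not the mean). Total weight W = 124; half-weight = 62.
Sort by position and accumulate weight:
  mile 2 (A, w=9) → cum 9
  mile 7 (D, w=15) → cum 24
  mile 9 (C, w=40) → cum 64  ≥ 62 → median here
  mile 11 (B, w=10) → cum 74
  mile 17 (E, w=50) → cum 124
Optimal location: mile 9.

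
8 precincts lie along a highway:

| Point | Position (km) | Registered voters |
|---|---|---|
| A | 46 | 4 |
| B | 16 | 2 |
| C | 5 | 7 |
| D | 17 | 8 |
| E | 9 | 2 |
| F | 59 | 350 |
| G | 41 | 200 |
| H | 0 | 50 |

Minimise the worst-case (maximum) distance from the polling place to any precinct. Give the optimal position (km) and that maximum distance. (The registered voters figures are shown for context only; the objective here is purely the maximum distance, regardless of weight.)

location 29.5, max distance 29.5

The 1-center on a line is the midpoint of the two extreme points: leftmost at 0, rightmost at 59.
Optimal location = (0 + 59)/2 = 29.5; maximum distance = (59 − 0)/2 = 29.5.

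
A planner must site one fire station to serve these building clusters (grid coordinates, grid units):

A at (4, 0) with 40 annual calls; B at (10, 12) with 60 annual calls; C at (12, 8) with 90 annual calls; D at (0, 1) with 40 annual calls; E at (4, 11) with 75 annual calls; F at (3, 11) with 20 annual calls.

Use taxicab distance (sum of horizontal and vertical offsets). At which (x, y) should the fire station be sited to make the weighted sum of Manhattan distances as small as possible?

Manhattan distance separates: Σwᵢ(|x−xᵢ|+|y−yᵢ|) = Σwᵢ|x−xᵢ| + Σwᵢ|y−yᵢ|, so x and y are optimised independently as 1-D weighted medians.
Total weight W = 325; half = 162.5.
x-coordinate, sorted with cumulative weight:
  x=0 (D, w=40) cum 40
  x=3 (F, w=20) cum 60
  x=4 (A, w=40) cum 100
  x=4 (E, w=75) cum 175  ← median
  x=10 (B, w=60) cum 235
  x=12 (C, w=90) cum 325
⇒ x* = 4
y-coordinate, sorted with cumulative weight:
  y=0 (A, w=40) cum 40
  y=1 (D, w=40) cum 80
  y=8 (C, w=90) cum 170  ← median
  y=11 (E, w=75) cum 245
  y=11 (F, w=20) cum 265
  y=12 (B, w=60) cum 325
⇒ y* = 8

(4, 8)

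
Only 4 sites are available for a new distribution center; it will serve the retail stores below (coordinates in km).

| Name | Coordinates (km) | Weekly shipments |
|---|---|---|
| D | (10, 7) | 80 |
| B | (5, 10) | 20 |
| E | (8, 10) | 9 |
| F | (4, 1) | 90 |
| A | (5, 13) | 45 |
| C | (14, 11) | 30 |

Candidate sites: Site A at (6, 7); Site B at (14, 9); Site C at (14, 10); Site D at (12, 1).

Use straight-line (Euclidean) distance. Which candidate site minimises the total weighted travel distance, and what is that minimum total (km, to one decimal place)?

Site A, total 1527.0 km

Total weighted distance at each candidate:
  Site A (6, 7): total = 1527.0
  Site B (14, 9): total = 2249.4
  Site C (14, 10): total = 2301.7
  Site D (12, 1): total = 2473.7
Minimum is at Site A with total 1527.0 km.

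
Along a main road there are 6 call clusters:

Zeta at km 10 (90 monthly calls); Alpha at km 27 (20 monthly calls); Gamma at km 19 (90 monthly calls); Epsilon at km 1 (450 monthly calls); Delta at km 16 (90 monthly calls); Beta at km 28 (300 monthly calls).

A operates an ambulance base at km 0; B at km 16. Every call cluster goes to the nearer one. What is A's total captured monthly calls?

450

The indifferent point is the midpoint (0+16)/2 = 8; call clusters left of it (closer to A at 0) go to A, those right go to B.
  Epsilon at 1 (w=450) → A
  Zeta at 10 (w=90) → B
  Delta at 16 (w=90) → B
  Gamma at 19 (w=90) → B
  Alpha at 27 (w=20) → B
  Beta at 28 (w=300) → B
A captures 450; B captures 590.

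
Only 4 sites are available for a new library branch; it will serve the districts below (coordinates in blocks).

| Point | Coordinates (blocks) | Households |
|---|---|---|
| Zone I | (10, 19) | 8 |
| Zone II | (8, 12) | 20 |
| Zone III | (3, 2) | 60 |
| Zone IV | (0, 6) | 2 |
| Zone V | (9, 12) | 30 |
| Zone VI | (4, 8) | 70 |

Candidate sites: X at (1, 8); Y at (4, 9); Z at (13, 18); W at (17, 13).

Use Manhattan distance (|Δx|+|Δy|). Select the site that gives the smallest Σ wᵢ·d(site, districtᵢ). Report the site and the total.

Y, total 1072 blocks

Total weighted distance at each candidate:
  X (1, 8): total = 1436
  Y (4, 9): total = 1072
  Z (13, 18): total = 3492
  W (17, 13): total = 3382
Minimum is at Y with total 1072 blocks.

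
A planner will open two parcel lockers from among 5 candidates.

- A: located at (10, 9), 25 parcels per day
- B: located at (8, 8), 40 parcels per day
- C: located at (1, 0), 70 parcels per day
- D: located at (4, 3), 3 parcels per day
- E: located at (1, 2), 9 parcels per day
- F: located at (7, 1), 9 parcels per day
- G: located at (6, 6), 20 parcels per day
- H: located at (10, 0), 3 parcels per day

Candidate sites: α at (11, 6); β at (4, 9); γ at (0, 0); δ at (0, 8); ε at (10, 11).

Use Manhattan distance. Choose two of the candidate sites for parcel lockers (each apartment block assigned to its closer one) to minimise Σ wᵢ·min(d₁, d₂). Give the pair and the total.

{α, γ}, total 611

Evaluate every pair (each demand assigned to the nearer of the two):
  {α, γ}: total = 611
  {γ, ε}: total = 650
  {β, γ}: total = 667
  {γ, δ}: total = 975
  {α, δ}: total = 1222
  {δ, ε}: total = 1280
  {β, δ}: total = 1305
  {β, ε}: total = 1430
  {α, β}: total = 1450
  {α, ε}: total = 1728
Best pair: {α, γ} with total 611.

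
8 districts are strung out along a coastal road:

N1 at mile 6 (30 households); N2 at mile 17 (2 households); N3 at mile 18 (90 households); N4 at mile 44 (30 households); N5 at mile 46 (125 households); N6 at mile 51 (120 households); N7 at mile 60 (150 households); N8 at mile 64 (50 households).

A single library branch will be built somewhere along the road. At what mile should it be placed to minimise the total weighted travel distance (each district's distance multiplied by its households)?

x = 51

For a sum of weighted absolute distances on a line, the optimum is the weighted median (not the mean). Total weight W = 597; half-weight = 298.5.
Sort by position and accumulate weight:
  mile 6 (N1, w=30) → cum 30
  mile 17 (N2, w=2) → cum 32
  mile 18 (N3, w=90) → cum 122
  mile 44 (N4, w=30) → cum 152
  mile 46 (N5, w=125) → cum 277
  mile 51 (N6, w=120) → cum 397  ≥ 298.5 → median here
  mile 60 (N7, w=150) → cum 547
  mile 64 (N8, w=50) → cum 597
Optimal location: mile 51.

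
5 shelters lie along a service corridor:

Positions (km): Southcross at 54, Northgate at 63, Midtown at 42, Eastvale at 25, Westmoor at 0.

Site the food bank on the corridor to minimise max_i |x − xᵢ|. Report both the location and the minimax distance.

The 1-center on a line is the midpoint of the two extreme points: leftmost at 0, rightmost at 63.
Optimal location = (0 + 63)/2 = 31.5; maximum distance = (63 − 0)/2 = 31.5.

location 31.5, max distance 31.5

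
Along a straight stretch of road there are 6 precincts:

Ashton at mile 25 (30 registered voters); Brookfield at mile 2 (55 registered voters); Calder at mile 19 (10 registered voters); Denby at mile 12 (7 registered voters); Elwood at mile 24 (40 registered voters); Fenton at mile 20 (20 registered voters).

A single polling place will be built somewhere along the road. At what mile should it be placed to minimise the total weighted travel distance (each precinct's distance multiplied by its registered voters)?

x = 20

For a sum of weighted absolute distances on a line, the optimum is the weighted median (not the mean). Total weight W = 162; half-weight = 81.
Sort by position and accumulate weight:
  mile 2 (Brookfield, w=55) → cum 55
  mile 12 (Denby, w=7) → cum 62
  mile 19 (Calder, w=10) → cum 72
  mile 20 (Fenton, w=20) → cum 92  ≥ 81 → median here
  mile 24 (Elwood, w=40) → cum 132
  mile 25 (Ashton, w=30) → cum 162
Optimal location: mile 20.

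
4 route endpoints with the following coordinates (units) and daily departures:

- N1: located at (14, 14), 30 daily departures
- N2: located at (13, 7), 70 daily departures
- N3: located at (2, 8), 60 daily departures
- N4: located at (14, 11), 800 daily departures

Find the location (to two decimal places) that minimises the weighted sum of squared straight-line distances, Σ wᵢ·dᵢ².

The minimiser of Σwᵢ‖p−pᵢ‖² is the weighted centroid p* = (Σwᵢpᵢ)/(Σwᵢ).
Σwᵢ = 960.
Σwᵢxᵢ = 30·14 + 70·13 + 60·2 + 800·14 = 12650.
Σwᵢyᵢ = 30·14 + 70·7 + 60·8 + 800·11 = 10190.
x* = 12650/960 = 13.18, y* = 10190/960 = 10.61.

(13.18, 10.61)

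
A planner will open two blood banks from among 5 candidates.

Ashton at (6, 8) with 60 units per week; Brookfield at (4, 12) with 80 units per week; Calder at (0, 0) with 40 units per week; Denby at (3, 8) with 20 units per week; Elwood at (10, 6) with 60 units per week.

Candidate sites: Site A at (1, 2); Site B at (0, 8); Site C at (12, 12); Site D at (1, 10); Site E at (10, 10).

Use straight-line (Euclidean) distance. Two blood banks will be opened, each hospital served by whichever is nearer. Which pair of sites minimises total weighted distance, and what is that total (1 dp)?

{Site A, Site E}, total 1230.2

Evaluate every pair (each demand assigned to the nearer of the two):
  {Site A, Site E}: total = 1230.2
  {Site D, Site E}: total = 1255.3
  {Site B, Site E}: total = 1340.9
  {Site A, Site D}: total = 1348.5
  {Site C, Site D}: total = 1449.6
  {Site A, Site B}: total = 1552.9
  {Site B, Site C}: total = 1572.0
  {Site B, Site D}: total = 1579.1
  {Site A, Site C}: total = 1668.1
  {Site C, Site E}: total = 1725.6
Best pair: {Site A, Site E} with total 1230.2.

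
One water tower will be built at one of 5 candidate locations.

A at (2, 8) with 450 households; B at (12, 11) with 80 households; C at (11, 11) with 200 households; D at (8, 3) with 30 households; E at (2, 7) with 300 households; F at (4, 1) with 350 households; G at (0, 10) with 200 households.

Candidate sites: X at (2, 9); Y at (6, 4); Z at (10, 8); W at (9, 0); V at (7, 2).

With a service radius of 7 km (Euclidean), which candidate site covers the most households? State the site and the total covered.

Coverage radius r = 7 km; a point is covered iff (Δx)²+(Δy)² ≤ 7² = 49.
  X (2, 9): covers {A, E, G} → 950
  Y (6, 4): covers {A, D, E, F} → 1130
  Z (10, 8): covers {B, C, D} → 310
  W (9, 0): covers {D, F} → 380
  V (7, 2): covers {D, F} → 380
Maximum coverage at Y: 1130 households.

Y, covering 1130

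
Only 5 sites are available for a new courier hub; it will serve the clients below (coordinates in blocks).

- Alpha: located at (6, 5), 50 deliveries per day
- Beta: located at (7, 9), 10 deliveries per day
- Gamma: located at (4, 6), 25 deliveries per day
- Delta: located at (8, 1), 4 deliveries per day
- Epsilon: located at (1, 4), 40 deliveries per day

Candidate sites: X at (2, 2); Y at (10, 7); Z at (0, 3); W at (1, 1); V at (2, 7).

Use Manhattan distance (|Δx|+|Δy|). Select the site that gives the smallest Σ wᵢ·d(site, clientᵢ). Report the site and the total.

Total weighted distance at each candidate:
  X (2, 2): total = 768
  Y (10, 7): total = 1037
  Z (0, 3): total = 825
  W (1, 1): total = 938
  V (2, 7): total = 653
Minimum is at V with total 653 blocks.

V, total 653 blocks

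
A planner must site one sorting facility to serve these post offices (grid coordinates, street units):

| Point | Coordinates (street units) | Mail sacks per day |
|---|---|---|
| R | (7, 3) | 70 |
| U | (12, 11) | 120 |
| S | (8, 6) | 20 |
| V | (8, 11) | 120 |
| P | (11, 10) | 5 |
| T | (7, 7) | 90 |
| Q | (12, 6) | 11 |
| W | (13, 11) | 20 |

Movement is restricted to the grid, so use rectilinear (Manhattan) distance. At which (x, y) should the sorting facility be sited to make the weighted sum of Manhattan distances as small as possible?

(8, 11)

Manhattan distance separates: Σwᵢ(|x−xᵢ|+|y−yᵢ|) = Σwᵢ|x−xᵢ| + Σwᵢ|y−yᵢ|, so x and y are optimised independently as 1-D weighted medians.
Total weight W = 456; half = 228.
x-coordinate, sorted with cumulative weight:
  x=7 (R, w=70) cum 70
  x=7 (T, w=90) cum 160
  x=8 (S, w=20) cum 180
  x=8 (V, w=120) cum 300  ← median
  x=11 (P, w=5) cum 305
  x=12 (U, w=120) cum 425
  x=12 (Q, w=11) cum 436
  x=13 (W, w=20) cum 456
⇒ x* = 8
y-coordinate, sorted with cumulative weight:
  y=3 (R, w=70) cum 70
  y=6 (S, w=20) cum 90
  y=6 (Q, w=11) cum 101
  y=7 (T, w=90) cum 191
  y=10 (P, w=5) cum 196
  y=11 (U, w=120) cum 316  ← median
  y=11 (V, w=120) cum 436
  y=11 (W, w=20) cum 456
⇒ y* = 11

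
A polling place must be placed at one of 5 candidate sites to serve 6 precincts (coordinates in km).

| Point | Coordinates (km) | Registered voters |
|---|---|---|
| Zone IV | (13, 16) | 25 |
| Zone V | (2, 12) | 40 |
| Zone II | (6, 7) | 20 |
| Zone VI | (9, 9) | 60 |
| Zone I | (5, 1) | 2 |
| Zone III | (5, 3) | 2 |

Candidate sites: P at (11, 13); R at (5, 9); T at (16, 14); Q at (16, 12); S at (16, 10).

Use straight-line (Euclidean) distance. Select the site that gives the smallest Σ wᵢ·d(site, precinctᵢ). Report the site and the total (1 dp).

R, total 748.2 km

Total weighted distance at each candidate:
  P (11, 13): total = 927.0
  R (5, 9): total = 748.2
  T (16, 14): total = 1481.3
  Q (16, 12): total = 1425.1
  S (16, 10): total = 1421.0
Minimum is at R with total 748.2 km.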